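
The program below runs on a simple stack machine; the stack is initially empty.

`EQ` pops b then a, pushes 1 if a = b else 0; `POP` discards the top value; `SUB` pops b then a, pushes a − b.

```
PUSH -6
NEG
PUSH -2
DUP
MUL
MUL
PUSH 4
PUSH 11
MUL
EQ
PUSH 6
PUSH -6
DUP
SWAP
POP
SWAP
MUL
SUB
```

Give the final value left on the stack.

36

PUSH -6  [-6]
NEG      [6]
PUSH -2  [6, -2]
DUP      [6, -2, -2]
MUL      [6, 4]
MUL      [24]
PUSH 4   [24, 4]
PUSH 11  [24, 4, 11]
MUL      [24, 44]
EQ       [0]
PUSH 6   [0, 6]
PUSH -6  [0, 6, -6]
DUP      [0, 6, -6, -6]
SWAP     [0, 6, -6, -6]
POP      [0, 6, -6]
SWAP     [0, -6, 6]
MUL      [0, -36]
SUB      [36]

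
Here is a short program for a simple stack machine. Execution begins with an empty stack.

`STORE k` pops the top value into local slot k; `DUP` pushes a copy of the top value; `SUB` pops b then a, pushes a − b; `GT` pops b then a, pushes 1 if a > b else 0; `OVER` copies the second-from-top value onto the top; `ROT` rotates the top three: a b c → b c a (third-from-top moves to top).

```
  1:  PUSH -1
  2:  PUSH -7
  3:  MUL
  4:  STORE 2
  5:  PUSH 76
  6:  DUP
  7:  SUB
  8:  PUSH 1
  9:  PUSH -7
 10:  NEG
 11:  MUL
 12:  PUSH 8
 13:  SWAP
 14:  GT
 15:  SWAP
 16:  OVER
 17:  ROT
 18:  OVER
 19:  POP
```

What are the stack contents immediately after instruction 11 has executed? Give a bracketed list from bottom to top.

[0, 7]

PUSH -1  [-1]
PUSH -7  [-1, -7]
MUL      [7]
STORE 2  []
PUSH 76  [76]
DUP      [76, 76]
SUB      [0]
PUSH 1   [0, 1]
PUSH -7  [0, 1, -7]
NEG      [0, 1, 7]
MUL      [0, 7]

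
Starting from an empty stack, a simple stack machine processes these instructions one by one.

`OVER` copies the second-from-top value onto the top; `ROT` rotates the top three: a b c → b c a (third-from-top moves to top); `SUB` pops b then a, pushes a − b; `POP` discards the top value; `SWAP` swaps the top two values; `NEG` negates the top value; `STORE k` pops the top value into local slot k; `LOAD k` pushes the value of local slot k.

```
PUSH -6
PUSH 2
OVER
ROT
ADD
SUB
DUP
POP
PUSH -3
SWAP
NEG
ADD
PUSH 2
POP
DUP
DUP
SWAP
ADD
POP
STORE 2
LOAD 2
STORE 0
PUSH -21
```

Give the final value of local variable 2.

PUSH -6  -> -6
PUSH 2   -> -6 2
OVER     -> -6 2 -6
ROT      -> 2 -6 -6
ADD      -> 2 -12
SUB      -> 14
DUP      -> 14 14
POP      -> 14
PUSH -3  -> 14 -3
SWAP     -> -3 14
NEG      -> -3 -14
ADD      -> -17
PUSH 2   -> -17 2
POP      -> -17
DUP      -> -17 -17
DUP      -> -17 -17 -17
SWAP     -> -17 -17 -17
ADD      -> -17 -34
POP      -> -17
STORE 2  -> (empty)
LOAD 2   -> -17
STORE 0  -> (empty)
PUSH -21 -> -21

-17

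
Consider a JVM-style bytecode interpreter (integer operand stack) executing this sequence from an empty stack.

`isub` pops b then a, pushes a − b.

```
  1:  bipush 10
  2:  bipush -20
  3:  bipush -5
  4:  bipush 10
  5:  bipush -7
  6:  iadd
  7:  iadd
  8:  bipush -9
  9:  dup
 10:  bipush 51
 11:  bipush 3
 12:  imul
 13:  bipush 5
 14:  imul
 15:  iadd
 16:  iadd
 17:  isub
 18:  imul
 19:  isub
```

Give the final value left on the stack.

-14970

bipush 10  -> [10]
bipush -20 -> [10, -20]
bipush -5  -> [10, -20, -5]
bipush 10  -> [10, -20, -5, 10]
bipush -7  -> [10, -20, -5, 10, -7]
iadd       -> [10, -20, -5, 3]
iadd       -> [10, -20, -2]
bipush -9  -> [10, -20, -2, -9]
dup        -> [10, -20, -2, -9, -9]
bipush 51  -> [10, -20, -2, -9, -9, 51]
bipush 3   -> [10, -20, -2, -9, -9, 51, 3]
imul       -> [10, -20, -2, -9, -9, 153]
bipush 5   -> [10, -20, -2, -9, -9, 153, 5]
imul       -> [10, -20, -2, -9, -9, 765]
iadd       -> [10, -20, -2, -9, 756]
iadd       -> [10, -20, -2, 747]
isub       -> [10, -20, -749]
imul       -> [10, 14980]
isub       -> [-14970]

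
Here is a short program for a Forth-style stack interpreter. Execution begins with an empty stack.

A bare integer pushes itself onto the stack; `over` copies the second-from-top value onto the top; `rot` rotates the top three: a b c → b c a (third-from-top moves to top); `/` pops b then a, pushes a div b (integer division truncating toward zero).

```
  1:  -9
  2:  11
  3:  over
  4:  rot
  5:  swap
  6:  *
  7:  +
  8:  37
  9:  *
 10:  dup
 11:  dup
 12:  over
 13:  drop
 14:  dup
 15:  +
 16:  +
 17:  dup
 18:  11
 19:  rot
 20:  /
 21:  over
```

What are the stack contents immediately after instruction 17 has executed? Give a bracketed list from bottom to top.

-9    [-9]
11    [-9, 11]
over  [-9, 11, -9]
rot   [11, -9, -9]
swap  [11, -9, -9]
*     [11, 81]
+     [92]
37    [92, 37]
*     [3404]
dup   [3404, 3404]
dup   [3404, 3404, 3404]
over  [3404, 3404, 3404, 3404]
drop  [3404, 3404, 3404]
dup   [3404, 3404, 3404, 3404]
+     [3404, 3404, 6808]
+     [3404, 10212]
dup   [3404, 10212, 10212]

[3404, 10212, 10212]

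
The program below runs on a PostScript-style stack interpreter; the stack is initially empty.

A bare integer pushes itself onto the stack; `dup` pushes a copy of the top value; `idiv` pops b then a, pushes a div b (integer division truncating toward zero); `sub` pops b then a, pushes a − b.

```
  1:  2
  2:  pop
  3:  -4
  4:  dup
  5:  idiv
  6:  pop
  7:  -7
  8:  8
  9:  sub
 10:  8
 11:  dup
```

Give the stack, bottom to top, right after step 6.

2     [2]
pop   []
-4    [-4]
dup   [-4, -4]
idiv  [1]
pop   []

[]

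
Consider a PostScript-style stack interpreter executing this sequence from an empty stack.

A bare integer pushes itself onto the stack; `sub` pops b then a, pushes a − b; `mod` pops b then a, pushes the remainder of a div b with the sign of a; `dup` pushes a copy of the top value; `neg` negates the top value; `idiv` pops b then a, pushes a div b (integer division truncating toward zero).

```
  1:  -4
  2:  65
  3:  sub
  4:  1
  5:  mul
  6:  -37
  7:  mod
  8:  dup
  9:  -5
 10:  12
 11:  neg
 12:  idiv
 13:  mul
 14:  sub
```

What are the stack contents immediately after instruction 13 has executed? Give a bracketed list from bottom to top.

-4   : [-4]
65   : [-4, 65]
sub  : [-69]
1    : [-69, 1]
mul  : [-69]
-37  : [-69, -37]
mod  : [-32]
dup  : [-32, -32]
-5   : [-32, -32, -5]
12   : [-32, -32, -5, 12]
neg  : [-32, -32, -5, -12]
idiv : [-32, -32, 0]
mul  : [-32, 0]

[-32, 0]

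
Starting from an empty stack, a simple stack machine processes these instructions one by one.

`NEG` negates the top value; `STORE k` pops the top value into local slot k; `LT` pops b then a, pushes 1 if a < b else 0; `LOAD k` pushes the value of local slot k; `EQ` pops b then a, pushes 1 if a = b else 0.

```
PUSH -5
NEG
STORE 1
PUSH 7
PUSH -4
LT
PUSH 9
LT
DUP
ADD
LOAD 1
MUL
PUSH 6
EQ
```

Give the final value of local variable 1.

PUSH -5  -5
NEG      5
STORE 1  (empty)
PUSH 7   7
PUSH -4  7 -4
LT       0
PUSH 9   0 9
LT       1
DUP      1 1
ADD      2
LOAD 1   2 5
MUL      10
PUSH 6   10 6
EQ       0

5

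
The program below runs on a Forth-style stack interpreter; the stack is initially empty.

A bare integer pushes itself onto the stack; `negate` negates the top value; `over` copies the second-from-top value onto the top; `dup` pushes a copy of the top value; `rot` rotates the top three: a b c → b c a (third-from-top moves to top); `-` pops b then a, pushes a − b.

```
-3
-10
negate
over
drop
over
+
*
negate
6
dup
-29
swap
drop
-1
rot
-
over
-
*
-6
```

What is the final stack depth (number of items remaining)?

3

-3     : [-3]
-10    : [-3, -10]
negate : [-3, 10]
over   : [-3, 10, -3]
drop   : [-3, 10]
over   : [-3, 10, -3]
+      : [-3, 7]
*      : [-21]
negate : [21]
6      : [21, 6]
dup    : [21, 6, 6]
-29    : [21, 6, 6, -29]
swap   : [21, 6, -29, 6]
drop   : [21, 6, -29]
-1     : [21, 6, -29, -1]
rot    : [21, -29, -1, 6]
-      : [21, -29, -7]
over   : [21, -29, -7, -29]
-      : [21, -29, 22]
*      : [21, -638]
-6     : [21, -638, -6]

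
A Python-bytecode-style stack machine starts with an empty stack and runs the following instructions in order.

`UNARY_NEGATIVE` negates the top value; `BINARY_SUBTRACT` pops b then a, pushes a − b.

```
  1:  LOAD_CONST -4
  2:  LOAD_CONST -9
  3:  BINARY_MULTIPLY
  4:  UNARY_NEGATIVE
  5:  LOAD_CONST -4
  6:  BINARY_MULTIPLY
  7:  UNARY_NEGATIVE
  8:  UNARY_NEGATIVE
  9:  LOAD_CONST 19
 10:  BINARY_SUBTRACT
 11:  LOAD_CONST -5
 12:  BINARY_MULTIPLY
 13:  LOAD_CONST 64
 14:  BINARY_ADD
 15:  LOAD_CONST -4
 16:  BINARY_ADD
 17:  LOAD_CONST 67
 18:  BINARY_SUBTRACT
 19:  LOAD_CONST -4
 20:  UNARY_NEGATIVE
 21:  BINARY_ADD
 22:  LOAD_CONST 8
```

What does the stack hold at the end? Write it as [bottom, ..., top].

LOAD_CONST -4   → [-4]
LOAD_CONST -9   → [-4, -9]
BINARY_MULTIPLY → [36]
UNARY_NEGATIVE  → [-36]
LOAD_CONST -4   → [-36, -4]
BINARY_MULTIPLY → [144]
UNARY_NEGATIVE  → [-144]
UNARY_NEGATIVE  → [144]
LOAD_CONST 19   → [144, 19]
BINARY_SUBTRACT → [125]
LOAD_CONST -5   → [125, -5]
BINARY_MULTIPLY → [-625]
LOAD_CONST 64   → [-625, 64]
BINARY_ADD      → [-561]
LOAD_CONST -4   → [-561, -4]
BINARY_ADD      → [-565]
LOAD_CONST 67   → [-565, 67]
BINARY_SUBTRACT → [-632]
LOAD_CONST -4   → [-632, -4]
UNARY_NEGATIVE  → [-632, 4]
BINARY_ADD      → [-628]
LOAD_CONST 8    → [-628, 8]

[-628, 8]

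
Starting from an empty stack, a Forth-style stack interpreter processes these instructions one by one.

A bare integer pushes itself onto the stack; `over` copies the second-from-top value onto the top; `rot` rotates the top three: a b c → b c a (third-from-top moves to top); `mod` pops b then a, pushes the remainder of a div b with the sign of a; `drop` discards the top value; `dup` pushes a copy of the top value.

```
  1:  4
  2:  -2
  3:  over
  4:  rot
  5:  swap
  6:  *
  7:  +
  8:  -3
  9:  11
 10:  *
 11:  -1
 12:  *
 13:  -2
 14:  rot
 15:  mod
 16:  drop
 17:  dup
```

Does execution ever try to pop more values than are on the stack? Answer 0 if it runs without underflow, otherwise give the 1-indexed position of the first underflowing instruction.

4    -> 4
-2   -> 4 -2
over -> 4 -2 4
rot  -> -2 4 4
swap -> -2 4 4
*    -> -2 16
+    -> 14
-3   -> 14 -3
11   -> 14 -3 11
*    -> 14 -33
-1   -> 14 -33 -1
*    -> 14 33
-2   -> 14 33 -2
rot  -> 33 -2 14
mod  -> 33 -2
drop -> 33
dup  -> 33 33

0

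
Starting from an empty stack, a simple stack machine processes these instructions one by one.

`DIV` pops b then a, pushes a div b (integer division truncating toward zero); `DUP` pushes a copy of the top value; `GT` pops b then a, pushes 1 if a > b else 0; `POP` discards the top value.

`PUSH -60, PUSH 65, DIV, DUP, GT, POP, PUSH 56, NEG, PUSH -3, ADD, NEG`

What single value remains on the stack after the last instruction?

59

PUSH -60 → [-60]
PUSH 65  → [-60, 65]
DIV      → [0]
DUP      → [0, 0]
GT       → [0]
POP      → []
PUSH 56  → [56]
NEG      → [-56]
PUSH -3  → [-56, -3]
ADD      → [-59]
NEG      → [59]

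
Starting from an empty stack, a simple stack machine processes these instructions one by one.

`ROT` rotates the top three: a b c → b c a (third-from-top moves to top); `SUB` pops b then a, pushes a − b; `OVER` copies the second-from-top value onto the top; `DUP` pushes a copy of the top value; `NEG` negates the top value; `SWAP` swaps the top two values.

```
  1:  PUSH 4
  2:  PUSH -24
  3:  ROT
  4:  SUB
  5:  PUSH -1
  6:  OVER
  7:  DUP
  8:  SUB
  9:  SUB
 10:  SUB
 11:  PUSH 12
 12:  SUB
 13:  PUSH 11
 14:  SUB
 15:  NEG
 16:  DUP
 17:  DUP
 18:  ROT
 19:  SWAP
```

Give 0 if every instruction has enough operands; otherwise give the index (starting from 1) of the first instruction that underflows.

3

PUSH 4    4
PUSH -24  4 -24
ROT  — needs 3 operands, stack has 2 → underflow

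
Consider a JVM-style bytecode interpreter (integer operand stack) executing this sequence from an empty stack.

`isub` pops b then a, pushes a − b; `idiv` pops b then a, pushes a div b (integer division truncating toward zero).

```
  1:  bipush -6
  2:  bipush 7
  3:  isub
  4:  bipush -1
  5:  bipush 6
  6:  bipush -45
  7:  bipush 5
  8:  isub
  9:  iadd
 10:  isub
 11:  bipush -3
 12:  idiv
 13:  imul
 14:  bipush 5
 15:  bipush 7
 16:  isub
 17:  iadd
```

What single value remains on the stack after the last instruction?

bipush -6   -6
bipush 7    -6 7
isub        -13
bipush -1   -13 -1
bipush 6    -13 -1 6
bipush -45  -13 -1 6 -45
bipush 5    -13 -1 6 -45 5
isub        -13 -1 6 -50
iadd        -13 -1 -44
isub        -13 43
bipush -3   -13 43 -3
idiv        -13 -14
imul        182
bipush 5    182 5
bipush 7    182 5 7
isub        182 -2
iadd        180

180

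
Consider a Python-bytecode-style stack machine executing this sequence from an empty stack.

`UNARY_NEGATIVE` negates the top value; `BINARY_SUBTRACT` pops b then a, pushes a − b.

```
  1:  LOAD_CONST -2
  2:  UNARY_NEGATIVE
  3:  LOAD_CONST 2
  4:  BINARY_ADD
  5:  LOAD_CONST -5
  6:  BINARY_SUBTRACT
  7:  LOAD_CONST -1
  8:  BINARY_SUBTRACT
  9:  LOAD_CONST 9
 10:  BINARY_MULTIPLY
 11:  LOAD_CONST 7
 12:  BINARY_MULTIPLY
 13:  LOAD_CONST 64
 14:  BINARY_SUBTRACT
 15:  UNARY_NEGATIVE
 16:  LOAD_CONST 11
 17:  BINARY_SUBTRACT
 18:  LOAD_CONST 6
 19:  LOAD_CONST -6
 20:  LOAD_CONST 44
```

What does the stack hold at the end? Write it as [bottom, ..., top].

LOAD_CONST -2   -> -2
UNARY_NEGATIVE  -> 2
LOAD_CONST 2    -> 2 2
BINARY_ADD      -> 4
LOAD_CONST -5   -> 4 -5
BINARY_SUBTRACT -> 9
LOAD_CONST -1   -> 9 -1
BINARY_SUBTRACT -> 10
LOAD_CONST 9    -> 10 9
BINARY_MULTIPLY -> 90
LOAD_CONST 7    -> 90 7
BINARY_MULTIPLY -> 630
LOAD_CONST 64   -> 630 64
BINARY_SUBTRACT -> 566
UNARY_NEGATIVE  -> -566
LOAD_CONST 11   -> -566 11
BINARY_SUBTRACT -> -577
LOAD_CONST 6    -> -577 6
LOAD_CONST -6   -> -577 6 -6
LOAD_CONST 44   -> -577 6 -6 44

[-577, 6, -6, 44]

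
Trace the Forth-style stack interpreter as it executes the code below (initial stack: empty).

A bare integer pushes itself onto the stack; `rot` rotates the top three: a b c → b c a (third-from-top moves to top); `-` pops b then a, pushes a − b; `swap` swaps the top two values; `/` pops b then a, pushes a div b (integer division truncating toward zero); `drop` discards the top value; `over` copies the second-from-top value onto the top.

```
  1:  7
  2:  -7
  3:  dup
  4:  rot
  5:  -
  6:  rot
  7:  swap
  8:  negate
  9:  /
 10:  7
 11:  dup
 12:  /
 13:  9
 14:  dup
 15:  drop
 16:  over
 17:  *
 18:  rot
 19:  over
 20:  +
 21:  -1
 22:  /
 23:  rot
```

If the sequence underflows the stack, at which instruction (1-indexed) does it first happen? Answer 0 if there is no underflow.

7   : 7
-7  : 7 -7
dup : 7 -7 -7
rot : -7 -7 7
-   : -7 -14
rot  — needs 3 operands, stack has 2 → underflow

6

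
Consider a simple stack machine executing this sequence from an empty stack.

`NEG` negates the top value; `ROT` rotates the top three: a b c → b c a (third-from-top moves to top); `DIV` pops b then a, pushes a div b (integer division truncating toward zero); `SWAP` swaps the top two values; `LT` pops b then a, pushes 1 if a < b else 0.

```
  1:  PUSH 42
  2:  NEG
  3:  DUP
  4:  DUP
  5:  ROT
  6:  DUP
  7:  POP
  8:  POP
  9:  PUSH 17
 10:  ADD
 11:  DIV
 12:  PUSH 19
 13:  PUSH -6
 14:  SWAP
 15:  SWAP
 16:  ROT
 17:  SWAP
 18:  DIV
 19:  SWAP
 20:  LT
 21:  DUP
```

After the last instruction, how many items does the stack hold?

2

PUSH 42 : [42]
NEG     : [-42]
DUP     : [-42, -42]
DUP     : [-42, -42, -42]
ROT     : [-42, -42, -42]
DUP     : [-42, -42, -42, -42]
POP     : [-42, -42, -42]
POP     : [-42, -42]
PUSH 17 : [-42, -42, 17]
ADD     : [-42, -25]
DIV     : [1]
PUSH 19 : [1, 19]
PUSH -6 : [1, 19, -6]
SWAP    : [1, -6, 19]
SWAP    : [1, 19, -6]
ROT     : [19, -6, 1]
SWAP    : [19, 1, -6]
DIV     : [19, 0]
SWAP    : [0, 19]
LT      : [1]
DUP     : [1, 1]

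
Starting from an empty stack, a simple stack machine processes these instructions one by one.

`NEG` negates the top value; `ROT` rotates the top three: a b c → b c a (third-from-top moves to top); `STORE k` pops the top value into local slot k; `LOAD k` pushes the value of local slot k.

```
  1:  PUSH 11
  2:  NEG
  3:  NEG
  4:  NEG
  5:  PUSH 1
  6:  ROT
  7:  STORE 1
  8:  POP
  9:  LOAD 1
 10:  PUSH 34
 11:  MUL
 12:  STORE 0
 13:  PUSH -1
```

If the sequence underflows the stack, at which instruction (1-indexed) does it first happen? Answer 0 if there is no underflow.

PUSH 11  [11]
NEG      [-11]
NEG      [11]
NEG      [-11]
PUSH 1   [-11, 1]
ROT  — needs 3 operands, stack has 2 → underflow

6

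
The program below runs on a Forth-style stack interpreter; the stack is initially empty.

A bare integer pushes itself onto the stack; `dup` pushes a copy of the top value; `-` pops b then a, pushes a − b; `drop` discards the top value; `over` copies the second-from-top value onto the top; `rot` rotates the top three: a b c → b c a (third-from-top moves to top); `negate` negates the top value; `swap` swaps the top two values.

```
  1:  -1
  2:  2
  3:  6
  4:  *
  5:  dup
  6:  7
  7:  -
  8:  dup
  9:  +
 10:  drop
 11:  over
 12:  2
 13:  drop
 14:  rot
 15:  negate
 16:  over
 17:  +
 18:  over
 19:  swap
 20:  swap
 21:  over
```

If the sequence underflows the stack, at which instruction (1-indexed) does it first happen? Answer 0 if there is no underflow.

-1      -1
2       -1 2
6       -1 2 6
*       -1 12
dup     -1 12 12
7       -1 12 12 7
-       -1 12 5
dup     -1 12 5 5
+       -1 12 10
drop    -1 12
over    -1 12 -1
2       -1 12 -1 2
drop    -1 12 -1
rot     12 -1 -1
negate  12 -1 1
over    12 -1 1 -1
+       12 -1 0
over    12 -1 0 -1
swap    12 -1 -1 0
swap    12 -1 0 -1
over    12 -1 0 -1 0

0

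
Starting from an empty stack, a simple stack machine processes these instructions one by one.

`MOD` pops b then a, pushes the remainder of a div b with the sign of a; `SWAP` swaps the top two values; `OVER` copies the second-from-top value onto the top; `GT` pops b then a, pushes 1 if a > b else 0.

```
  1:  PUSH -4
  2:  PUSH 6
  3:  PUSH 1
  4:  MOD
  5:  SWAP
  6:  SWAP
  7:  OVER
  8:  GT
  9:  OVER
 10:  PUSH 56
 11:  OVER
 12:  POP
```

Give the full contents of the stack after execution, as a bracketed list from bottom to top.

[-4, 1, -4, 56]

PUSH -4 : -4
PUSH 6  : -4 6
PUSH 1  : -4 6 1
MOD     : -4 0
SWAP    : 0 -4
SWAP    : -4 0
OVER    : -4 0 -4
GT      : -4 1
OVER    : -4 1 -4
PUSH 56 : -4 1 -4 56
OVER    : -4 1 -4 56 -4
POP     : -4 1 -4 56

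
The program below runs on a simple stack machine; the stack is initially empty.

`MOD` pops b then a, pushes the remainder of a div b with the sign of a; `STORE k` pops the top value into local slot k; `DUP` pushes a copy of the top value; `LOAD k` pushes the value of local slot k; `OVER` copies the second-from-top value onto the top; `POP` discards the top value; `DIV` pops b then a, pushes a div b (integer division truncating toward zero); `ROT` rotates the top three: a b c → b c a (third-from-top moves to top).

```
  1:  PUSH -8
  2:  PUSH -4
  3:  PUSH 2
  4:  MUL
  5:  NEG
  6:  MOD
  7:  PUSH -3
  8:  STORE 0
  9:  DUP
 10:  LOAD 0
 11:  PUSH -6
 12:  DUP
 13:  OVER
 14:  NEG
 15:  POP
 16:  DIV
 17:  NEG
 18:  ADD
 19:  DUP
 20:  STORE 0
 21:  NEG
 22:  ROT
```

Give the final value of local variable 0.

-4

PUSH -8  -8
PUSH -4  -8 -4
PUSH 2   -8 -4 2
MUL      -8 -8
NEG      -8 8
MOD      0
PUSH -3  0 -3
STORE 0  0
DUP      0 0
LOAD 0   0 0 -3
PUSH -6  0 0 -3 -6
DUP      0 0 -3 -6 -6
OVER     0 0 -3 -6 -6 -6
NEG      0 0 -3 -6 -6 6
POP      0 0 -3 -6 -6
DIV      0 0 -3 1
NEG      0 0 -3 -1
ADD      0 0 -4
DUP      0 0 -4 -4
STORE 0  0 0 -4
NEG      0 0 4
ROT      0 4 0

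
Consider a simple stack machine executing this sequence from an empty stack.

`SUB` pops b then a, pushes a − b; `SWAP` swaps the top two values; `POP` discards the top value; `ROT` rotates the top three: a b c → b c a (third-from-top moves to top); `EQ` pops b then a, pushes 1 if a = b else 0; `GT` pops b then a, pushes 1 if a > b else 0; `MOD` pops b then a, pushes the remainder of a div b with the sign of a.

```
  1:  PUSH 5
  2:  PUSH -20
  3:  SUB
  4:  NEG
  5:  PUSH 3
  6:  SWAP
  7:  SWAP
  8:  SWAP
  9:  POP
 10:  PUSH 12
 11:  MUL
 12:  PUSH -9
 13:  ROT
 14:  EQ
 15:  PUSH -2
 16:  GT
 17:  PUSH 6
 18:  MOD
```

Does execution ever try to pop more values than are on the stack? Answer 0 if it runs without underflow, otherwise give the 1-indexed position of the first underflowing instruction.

PUSH 5   -> 5
PUSH -20 -> 5 -20
SUB      -> 25
NEG      -> -25
PUSH 3   -> -25 3
SWAP     -> 3 -25
SWAP     -> -25 3
SWAP     -> 3 -25
POP      -> 3
PUSH 12  -> 3 12
MUL      -> 36
PUSH -9  -> 36 -9
ROT  — needs 3 operands, stack has 2 → underflow

13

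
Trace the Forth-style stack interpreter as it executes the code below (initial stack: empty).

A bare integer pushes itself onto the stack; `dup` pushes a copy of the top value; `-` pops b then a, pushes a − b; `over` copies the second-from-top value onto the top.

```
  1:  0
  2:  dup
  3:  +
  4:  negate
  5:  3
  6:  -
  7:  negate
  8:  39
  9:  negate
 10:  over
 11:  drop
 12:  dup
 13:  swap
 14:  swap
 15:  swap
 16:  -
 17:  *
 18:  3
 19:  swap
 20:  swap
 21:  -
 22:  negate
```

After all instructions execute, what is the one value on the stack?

3

0       [0]
dup     [0, 0]
+       [0]
negate  [0]
3       [0, 3]
-       [-3]
negate  [3]
39      [3, 39]
negate  [3, -39]
over    [3, -39, 3]
drop    [3, -39]
dup     [3, -39, -39]
swap    [3, -39, -39]
swap    [3, -39, -39]
swap    [3, -39, -39]
-       [3, 0]
*       [0]
3       [0, 3]
swap    [3, 0]
swap    [0, 3]
-       [-3]
negate  [3]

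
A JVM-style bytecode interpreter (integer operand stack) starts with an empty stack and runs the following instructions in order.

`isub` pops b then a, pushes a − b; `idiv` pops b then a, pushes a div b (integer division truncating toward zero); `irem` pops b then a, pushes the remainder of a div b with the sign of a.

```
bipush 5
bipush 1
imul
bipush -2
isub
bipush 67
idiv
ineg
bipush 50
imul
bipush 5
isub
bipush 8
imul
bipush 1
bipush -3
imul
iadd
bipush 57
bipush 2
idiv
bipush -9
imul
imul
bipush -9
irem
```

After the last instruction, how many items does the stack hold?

bipush 5  : 5
bipush 1  : 5 1
imul      : 5
bipush -2 : 5 -2
isub      : 7
bipush 67 : 7 67
idiv      : 0
ineg      : 0
bipush 50 : 0 50
imul      : 0
bipush 5  : 0 5
isub      : -5
bipush 8  : -5 8
imul      : -40
bipush 1  : -40 1
bipush -3 : -40 1 -3
imul      : -40 -3
iadd      : -43
bipush 57 : -43 57
bipush 2  : -43 57 2
idiv      : -43 28
bipush -9 : -43 28 -9
imul      : -43 -252
imul      : 10836
bipush -9 : 10836 -9
irem      : 0

1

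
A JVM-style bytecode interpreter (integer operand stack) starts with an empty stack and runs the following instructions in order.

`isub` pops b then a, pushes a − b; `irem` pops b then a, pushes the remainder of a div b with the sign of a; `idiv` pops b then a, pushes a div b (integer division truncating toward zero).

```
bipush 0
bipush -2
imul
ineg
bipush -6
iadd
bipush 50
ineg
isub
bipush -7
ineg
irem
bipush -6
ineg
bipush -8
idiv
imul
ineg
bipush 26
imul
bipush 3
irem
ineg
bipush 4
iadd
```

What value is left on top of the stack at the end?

4

bipush 0   [0]
bipush -2  [0, -2]
imul       [0]
ineg       [0]
bipush -6  [0, -6]
iadd       [-6]
bipush 50  [-6, 50]
ineg       [-6, -50]
isub       [44]
bipush -7  [44, -7]
ineg       [44, 7]
irem       [2]
bipush -6  [2, -6]
ineg       [2, 6]
bipush -8  [2, 6, -8]
idiv       [2, 0]
imul       [0]
ineg       [0]
bipush 26  [0, 26]
imul       [0]
bipush 3   [0, 3]
irem       [0]
ineg       [0]
bipush 4   [0, 4]
iadd       [4]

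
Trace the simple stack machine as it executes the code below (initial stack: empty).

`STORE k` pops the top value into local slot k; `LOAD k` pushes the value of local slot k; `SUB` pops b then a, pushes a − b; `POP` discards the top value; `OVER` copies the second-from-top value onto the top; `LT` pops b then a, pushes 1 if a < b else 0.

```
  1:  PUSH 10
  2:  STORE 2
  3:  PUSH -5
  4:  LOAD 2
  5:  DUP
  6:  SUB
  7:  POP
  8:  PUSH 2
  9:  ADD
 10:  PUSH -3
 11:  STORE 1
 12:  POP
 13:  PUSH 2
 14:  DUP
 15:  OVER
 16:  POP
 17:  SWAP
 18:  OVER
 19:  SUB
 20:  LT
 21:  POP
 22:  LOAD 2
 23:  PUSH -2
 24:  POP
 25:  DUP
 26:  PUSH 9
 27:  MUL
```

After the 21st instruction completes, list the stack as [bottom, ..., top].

[]

PUSH 10 : 10
STORE 2 : (empty)
PUSH -5 : -5
LOAD 2  : -5 10
DUP     : -5 10 10
SUB     : -5 0
POP     : -5
PUSH 2  : -5 2
ADD     : -3
PUSH -3 : -3 -3
STORE 1 : -3
POP     : (empty)
PUSH 2  : 2
DUP     : 2 2
OVER    : 2 2 2
POP     : 2 2
SWAP    : 2 2
OVER    : 2 2 2
SUB     : 2 0
LT      : 0
POP     : (empty)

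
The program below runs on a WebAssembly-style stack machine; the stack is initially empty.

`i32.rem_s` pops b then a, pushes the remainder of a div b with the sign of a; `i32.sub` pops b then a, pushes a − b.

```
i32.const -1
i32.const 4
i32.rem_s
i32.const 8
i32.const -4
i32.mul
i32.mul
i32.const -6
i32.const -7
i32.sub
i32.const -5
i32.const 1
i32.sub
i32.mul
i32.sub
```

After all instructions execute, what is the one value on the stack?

38

i32.const -1 -> -1
i32.const 4  -> -1 4
i32.rem_s    -> -1
i32.const 8  -> -1 8
i32.const -4 -> -1 8 -4
i32.mul      -> -1 -32
i32.mul      -> 32
i32.const -6 -> 32 -6
i32.const -7 -> 32 -6 -7
i32.sub      -> 32 1
i32.const -5 -> 32 1 -5
i32.const 1  -> 32 1 -5 1
i32.sub      -> 32 1 -6
i32.mul      -> 32 -6
i32.sub      -> 38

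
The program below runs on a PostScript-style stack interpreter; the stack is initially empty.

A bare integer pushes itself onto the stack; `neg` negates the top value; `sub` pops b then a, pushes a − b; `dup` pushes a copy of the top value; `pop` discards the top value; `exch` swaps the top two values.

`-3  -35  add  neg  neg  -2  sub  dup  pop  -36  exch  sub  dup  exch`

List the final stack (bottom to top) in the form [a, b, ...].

-3   : [-3]
-35  : [-3, -35]
add  : [-38]
neg  : [38]
neg  : [-38]
-2   : [-38, -2]
sub  : [-36]
dup  : [-36, -36]
pop  : [-36]
-36  : [-36, -36]
exch : [-36, -36]
sub  : [0]
dup  : [0, 0]
exch : [0, 0]

[0, 0]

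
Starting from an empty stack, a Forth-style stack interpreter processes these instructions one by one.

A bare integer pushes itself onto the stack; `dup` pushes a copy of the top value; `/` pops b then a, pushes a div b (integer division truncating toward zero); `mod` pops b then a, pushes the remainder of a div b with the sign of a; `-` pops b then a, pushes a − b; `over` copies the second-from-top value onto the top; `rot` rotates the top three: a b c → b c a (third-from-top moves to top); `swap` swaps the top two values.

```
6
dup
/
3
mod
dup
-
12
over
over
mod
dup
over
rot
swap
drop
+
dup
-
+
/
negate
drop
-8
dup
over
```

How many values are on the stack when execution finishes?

3

6      : 6
dup    : 6 6
/      : 1
3      : 1 3
mod    : 1
dup    : 1 1
-      : 0
12     : 0 12
over   : 0 12 0
over   : 0 12 0 12
mod    : 0 12 0
dup    : 0 12 0 0
over   : 0 12 0 0 0
rot    : 0 12 0 0 0
swap   : 0 12 0 0 0
drop   : 0 12 0 0
+      : 0 12 0
dup    : 0 12 0 0
-      : 0 12 0
+      : 0 12
/      : 0
negate : 0
drop   : (empty)
-8     : -8
dup    : -8 -8
over   : -8 -8 -8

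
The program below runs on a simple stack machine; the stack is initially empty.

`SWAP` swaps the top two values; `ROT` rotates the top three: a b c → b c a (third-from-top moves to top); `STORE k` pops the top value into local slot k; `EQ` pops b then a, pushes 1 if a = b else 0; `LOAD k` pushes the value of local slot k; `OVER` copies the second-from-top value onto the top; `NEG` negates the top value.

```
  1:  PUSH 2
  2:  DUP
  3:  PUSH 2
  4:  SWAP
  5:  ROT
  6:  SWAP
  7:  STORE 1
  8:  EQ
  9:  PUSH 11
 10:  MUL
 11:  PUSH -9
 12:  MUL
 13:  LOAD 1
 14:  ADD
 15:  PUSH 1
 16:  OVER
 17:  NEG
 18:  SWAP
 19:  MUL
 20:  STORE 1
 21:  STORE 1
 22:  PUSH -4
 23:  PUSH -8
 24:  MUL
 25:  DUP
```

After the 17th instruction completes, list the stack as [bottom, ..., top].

PUSH 2  : [2]
DUP     : [2, 2]
PUSH 2  : [2, 2, 2]
SWAP    : [2, 2, 2]
ROT     : [2, 2, 2]
SWAP    : [2, 2, 2]
STORE 1 : [2, 2]
EQ      : [1]
PUSH 11 : [1, 11]
MUL     : [11]
PUSH -9 : [11, -9]
MUL     : [-99]
LOAD 1  : [-99, 2]
ADD     : [-97]
PUSH 1  : [-97, 1]
OVER    : [-97, 1, -97]
NEG     : [-97, 1, 97]

[-97, 1, 97]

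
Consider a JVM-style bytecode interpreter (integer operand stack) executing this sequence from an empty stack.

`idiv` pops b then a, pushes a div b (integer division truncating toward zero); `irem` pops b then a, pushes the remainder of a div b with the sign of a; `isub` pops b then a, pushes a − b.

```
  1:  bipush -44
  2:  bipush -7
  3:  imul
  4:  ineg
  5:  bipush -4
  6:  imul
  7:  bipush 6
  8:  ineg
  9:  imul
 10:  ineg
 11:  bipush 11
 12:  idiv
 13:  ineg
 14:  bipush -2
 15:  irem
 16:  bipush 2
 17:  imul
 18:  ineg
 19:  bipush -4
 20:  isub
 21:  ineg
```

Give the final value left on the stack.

bipush -44 → [-44]
bipush -7  → [-44, -7]
imul       → [308]
ineg       → [-308]
bipush -4  → [-308, -4]
imul       → [1232]
bipush 6   → [1232, 6]
ineg       → [1232, -6]
imul       → [-7392]
ineg       → [7392]
bipush 11  → [7392, 11]
idiv       → [672]
ineg       → [-672]
bipush -2  → [-672, -2]
irem       → [0]
bipush 2   → [0, 2]
imul       → [0]
ineg       → [0]
bipush -4  → [0, -4]
isub       → [4]
ineg       → [-4]

-4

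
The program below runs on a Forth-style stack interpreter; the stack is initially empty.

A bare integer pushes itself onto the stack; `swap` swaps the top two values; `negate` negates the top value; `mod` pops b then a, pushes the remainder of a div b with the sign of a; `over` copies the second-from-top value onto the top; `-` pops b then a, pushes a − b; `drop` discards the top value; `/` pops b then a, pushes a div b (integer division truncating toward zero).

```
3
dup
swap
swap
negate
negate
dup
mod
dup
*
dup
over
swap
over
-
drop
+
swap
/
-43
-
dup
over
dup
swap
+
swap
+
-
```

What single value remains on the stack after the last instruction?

-86

3       [3]
dup     [3, 3]
swap    [3, 3]
swap    [3, 3]
negate  [3, -3]
negate  [3, 3]
dup     [3, 3, 3]
mod     [3, 0]
dup     [3, 0, 0]
*       [3, 0]
dup     [3, 0, 0]
over    [3, 0, 0, 0]
swap    [3, 0, 0, 0]
over    [3, 0, 0, 0, 0]
-       [3, 0, 0, 0]
drop    [3, 0, 0]
+       [3, 0]
swap    [0, 3]
/       [0]
-43     [0, -43]
-       [43]
dup     [43, 43]
over    [43, 43, 43]
dup     [43, 43, 43, 43]
swap    [43, 43, 43, 43]
+       [43, 43, 86]
swap    [43, 86, 43]
+       [43, 129]
-       [-86]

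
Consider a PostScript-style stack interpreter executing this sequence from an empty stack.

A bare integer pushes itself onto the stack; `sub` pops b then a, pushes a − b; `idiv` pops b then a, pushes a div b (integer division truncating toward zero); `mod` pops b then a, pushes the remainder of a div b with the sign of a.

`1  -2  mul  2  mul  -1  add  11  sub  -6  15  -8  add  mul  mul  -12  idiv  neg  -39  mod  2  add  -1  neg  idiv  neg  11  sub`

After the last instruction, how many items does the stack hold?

1    : 1
-2   : 1 -2
mul  : -2
2    : -2 2
mul  : -4
-1   : -4 -1
add  : -5
11   : -5 11
sub  : -16
-6   : -16 -6
15   : -16 -6 15
-8   : -16 -6 15 -8
add  : -16 -6 7
mul  : -16 -42
mul  : 672
-12  : 672 -12
idiv : -56
neg  : 56
-39  : 56 -39
mod  : 17
2    : 17 2
add  : 19
-1   : 19 -1
neg  : 19 1
idiv : 19
neg  : -19
11   : -19 11
sub  : -30

1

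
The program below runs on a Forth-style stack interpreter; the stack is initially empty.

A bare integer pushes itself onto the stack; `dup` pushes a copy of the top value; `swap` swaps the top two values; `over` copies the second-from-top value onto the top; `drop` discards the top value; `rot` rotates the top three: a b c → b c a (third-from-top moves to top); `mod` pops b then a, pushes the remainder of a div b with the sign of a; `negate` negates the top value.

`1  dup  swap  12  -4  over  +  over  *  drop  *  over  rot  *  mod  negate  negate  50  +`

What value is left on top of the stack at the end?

1      -> [1]
dup    -> [1, 1]
swap   -> [1, 1]
12     -> [1, 1, 12]
-4     -> [1, 1, 12, -4]
over   -> [1, 1, 12, -4, 12]
+      -> [1, 1, 12, 8]
over   -> [1, 1, 12, 8, 12]
*      -> [1, 1, 12, 96]
drop   -> [1, 1, 12]
*      -> [1, 12]
over   -> [1, 12, 1]
rot    -> [12, 1, 1]
*      -> [12, 1]
mod    -> [0]
negate -> [0]
negate -> [0]
50     -> [0, 50]
+      -> [50]

50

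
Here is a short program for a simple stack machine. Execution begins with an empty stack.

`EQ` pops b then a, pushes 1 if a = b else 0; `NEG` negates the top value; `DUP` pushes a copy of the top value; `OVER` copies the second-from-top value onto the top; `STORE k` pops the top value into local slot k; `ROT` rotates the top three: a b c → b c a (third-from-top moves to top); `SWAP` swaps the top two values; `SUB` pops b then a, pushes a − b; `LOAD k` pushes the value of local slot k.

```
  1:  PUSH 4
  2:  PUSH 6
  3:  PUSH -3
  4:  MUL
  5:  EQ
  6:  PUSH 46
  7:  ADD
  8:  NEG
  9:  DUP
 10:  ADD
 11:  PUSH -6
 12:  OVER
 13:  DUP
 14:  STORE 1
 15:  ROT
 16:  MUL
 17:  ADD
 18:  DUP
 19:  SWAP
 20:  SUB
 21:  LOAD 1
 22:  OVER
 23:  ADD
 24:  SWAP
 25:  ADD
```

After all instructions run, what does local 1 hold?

PUSH 4  -> [4]
PUSH 6  -> [4, 6]
PUSH -3 -> [4, 6, -3]
MUL     -> [4, -18]
EQ      -> [0]
PUSH 46 -> [0, 46]
ADD     -> [46]
NEG     -> [-46]
DUP     -> [-46, -46]
ADD     -> [-92]
PUSH -6 -> [-92, -6]
OVER    -> [-92, -6, -92]
DUP     -> [-92, -6, -92, -92]
STORE 1 -> [-92, -6, -92]
ROT     -> [-6, -92, -92]
MUL     -> [-6, 8464]
ADD     -> [8458]
DUP     -> [8458, 8458]
SWAP    -> [8458, 8458]
SUB     -> [0]
LOAD 1  -> [0, -92]
OVER    -> [0, -92, 0]
ADD     -> [0, -92]
SWAP    -> [-92, 0]
ADD     -> [-92]

-92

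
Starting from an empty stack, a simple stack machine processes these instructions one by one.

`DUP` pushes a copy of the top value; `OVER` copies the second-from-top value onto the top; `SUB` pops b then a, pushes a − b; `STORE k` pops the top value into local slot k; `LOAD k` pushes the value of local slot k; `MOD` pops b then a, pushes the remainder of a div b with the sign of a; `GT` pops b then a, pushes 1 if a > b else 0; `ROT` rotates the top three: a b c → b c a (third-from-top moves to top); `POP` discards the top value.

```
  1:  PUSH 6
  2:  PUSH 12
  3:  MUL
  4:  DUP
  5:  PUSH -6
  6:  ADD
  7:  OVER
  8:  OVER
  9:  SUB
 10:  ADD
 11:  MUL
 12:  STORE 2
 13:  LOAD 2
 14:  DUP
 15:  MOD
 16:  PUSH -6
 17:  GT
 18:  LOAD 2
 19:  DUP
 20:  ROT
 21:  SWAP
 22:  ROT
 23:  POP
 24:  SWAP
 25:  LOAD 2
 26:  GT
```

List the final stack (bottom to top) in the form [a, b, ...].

[5184, 0]

PUSH 6  : [6]
PUSH 12 : [6, 12]
MUL     : [72]
DUP     : [72, 72]
PUSH -6 : [72, 72, -6]
ADD     : [72, 66]
OVER    : [72, 66, 72]
OVER    : [72, 66, 72, 66]
SUB     : [72, 66, 6]
ADD     : [72, 72]
MUL     : [5184]
STORE 2 : []
LOAD 2  : [5184]
DUP     : [5184, 5184]
MOD     : [0]
PUSH -6 : [0, -6]
GT      : [1]
LOAD 2  : [1, 5184]
DUP     : [1, 5184, 5184]
ROT     : [5184, 5184, 1]
SWAP    : [5184, 1, 5184]
ROT     : [1, 5184, 5184]
POP     : [1, 5184]
SWAP    : [5184, 1]
LOAD 2  : [5184, 1, 5184]
GT      : [5184, 0]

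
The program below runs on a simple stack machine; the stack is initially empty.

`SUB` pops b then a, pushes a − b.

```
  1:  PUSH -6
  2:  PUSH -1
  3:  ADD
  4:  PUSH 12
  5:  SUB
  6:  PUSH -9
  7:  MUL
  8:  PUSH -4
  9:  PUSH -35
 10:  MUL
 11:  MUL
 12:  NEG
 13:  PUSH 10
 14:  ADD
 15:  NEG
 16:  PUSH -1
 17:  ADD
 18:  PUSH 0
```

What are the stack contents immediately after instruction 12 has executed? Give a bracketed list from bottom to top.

[-23940]

PUSH -6  -> [-6]
PUSH -1  -> [-6, -1]
ADD      -> [-7]
PUSH 12  -> [-7, 12]
SUB      -> [-19]
PUSH -9  -> [-19, -9]
MUL      -> [171]
PUSH -4  -> [171, -4]
PUSH -35 -> [171, -4, -35]
MUL      -> [171, 140]
MUL      -> [23940]
NEG      -> [-23940]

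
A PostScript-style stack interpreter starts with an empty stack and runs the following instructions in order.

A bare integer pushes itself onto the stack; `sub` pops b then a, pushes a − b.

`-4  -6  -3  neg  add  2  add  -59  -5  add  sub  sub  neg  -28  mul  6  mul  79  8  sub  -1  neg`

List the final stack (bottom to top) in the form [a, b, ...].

-4  : -4
-6  : -4 -6
-3  : -4 -6 -3
neg : -4 -6 3
add : -4 -3
2   : -4 -3 2
add : -4 -1
-59 : -4 -1 -59
-5  : -4 -1 -59 -5
add : -4 -1 -64
sub : -4 63
sub : -67
neg : 67
-28 : 67 -28
mul : -1876
6   : -1876 6
mul : -11256
79  : -11256 79
8   : -11256 79 8
sub : -11256 71
-1  : -11256 71 -1
neg : -11256 71 1

[-11256, 71, 1]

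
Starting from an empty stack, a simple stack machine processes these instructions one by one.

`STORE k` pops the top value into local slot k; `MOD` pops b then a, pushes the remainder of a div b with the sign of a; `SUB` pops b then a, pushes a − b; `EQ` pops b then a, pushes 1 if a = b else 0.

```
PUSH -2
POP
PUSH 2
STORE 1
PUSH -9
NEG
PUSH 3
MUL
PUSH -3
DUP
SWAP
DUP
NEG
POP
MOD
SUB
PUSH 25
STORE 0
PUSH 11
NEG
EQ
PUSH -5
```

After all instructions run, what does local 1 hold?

PUSH -2 → [-2]
POP     → []
PUSH 2  → [2]
STORE 1 → []
PUSH -9 → [-9]
NEG     → [9]
PUSH 3  → [9, 3]
MUL     → [27]
PUSH -3 → [27, -3]
DUP     → [27, -3, -3]
SWAP    → [27, -3, -3]
DUP     → [27, -3, -3, -3]
NEG     → [27, -3, -3, 3]
POP     → [27, -3, -3]
MOD     → [27, 0]
SUB     → [27]
PUSH 25 → [27, 25]
STORE 0 → [27]
PUSH 11 → [27, 11]
NEG     → [27, -11]
EQ      → [0]
PUSH -5 → [0, -5]

2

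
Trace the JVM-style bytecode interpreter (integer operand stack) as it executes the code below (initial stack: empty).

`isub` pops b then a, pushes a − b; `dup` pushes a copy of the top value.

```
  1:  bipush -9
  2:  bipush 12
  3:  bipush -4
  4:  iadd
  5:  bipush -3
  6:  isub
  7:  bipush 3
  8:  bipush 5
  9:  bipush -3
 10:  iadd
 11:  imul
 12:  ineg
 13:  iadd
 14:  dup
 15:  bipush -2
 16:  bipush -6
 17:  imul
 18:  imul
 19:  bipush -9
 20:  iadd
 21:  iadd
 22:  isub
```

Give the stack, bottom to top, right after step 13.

[-9, 5]

bipush -9 → -9
bipush 12 → -9 12
bipush -4 → -9 12 -4
iadd      → -9 8
bipush -3 → -9 8 -3
isub      → -9 11
bipush 3  → -9 11 3
bipush 5  → -9 11 3 5
bipush -3 → -9 11 3 5 -3
iadd      → -9 11 3 2
imul      → -9 11 6
ineg      → -9 11 -6
iadd      → -9 5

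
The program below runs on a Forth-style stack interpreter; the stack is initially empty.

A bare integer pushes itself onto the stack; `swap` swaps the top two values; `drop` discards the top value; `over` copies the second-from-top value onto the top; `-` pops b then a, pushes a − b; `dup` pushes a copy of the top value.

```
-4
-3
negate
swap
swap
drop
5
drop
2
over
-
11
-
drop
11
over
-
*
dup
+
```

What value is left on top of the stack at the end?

-120

-4     -> [-4]
-3     -> [-4, -3]
negate -> [-4, 3]
swap   -> [3, -4]
swap   -> [-4, 3]
drop   -> [-4]
5      -> [-4, 5]
drop   -> [-4]
2      -> [-4, 2]
over   -> [-4, 2, -4]
-      -> [-4, 6]
11     -> [-4, 6, 11]
-      -> [-4, -5]
drop   -> [-4]
11     -> [-4, 11]
over   -> [-4, 11, -4]
-      -> [-4, 15]
*      -> [-60]
dup    -> [-60, -60]
+      -> [-120]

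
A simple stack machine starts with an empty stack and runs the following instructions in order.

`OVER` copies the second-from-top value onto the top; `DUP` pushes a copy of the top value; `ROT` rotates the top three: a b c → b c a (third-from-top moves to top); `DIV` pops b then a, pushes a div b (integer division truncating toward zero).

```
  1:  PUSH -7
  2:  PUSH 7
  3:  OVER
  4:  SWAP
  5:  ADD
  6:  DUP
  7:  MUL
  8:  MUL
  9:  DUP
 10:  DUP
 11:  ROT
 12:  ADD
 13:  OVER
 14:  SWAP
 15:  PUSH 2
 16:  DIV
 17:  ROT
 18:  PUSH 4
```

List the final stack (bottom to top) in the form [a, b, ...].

[0, 0, 0, 4]

PUSH -7 → [-7]
PUSH 7  → [-7, 7]
OVER    → [-7, 7, -7]
SWAP    → [-7, -7, 7]
ADD     → [-7, 0]
DUP     → [-7, 0, 0]
MUL     → [-7, 0]
MUL     → [0]
DUP     → [0, 0]
DUP     → [0, 0, 0]
ROT     → [0, 0, 0]
ADD     → [0, 0]
OVER    → [0, 0, 0]
SWAP    → [0, 0, 0]
PUSH 2  → [0, 0, 0, 2]
DIV     → [0, 0, 0]
ROT     → [0, 0, 0]
PUSH 4  → [0, 0, 0, 4]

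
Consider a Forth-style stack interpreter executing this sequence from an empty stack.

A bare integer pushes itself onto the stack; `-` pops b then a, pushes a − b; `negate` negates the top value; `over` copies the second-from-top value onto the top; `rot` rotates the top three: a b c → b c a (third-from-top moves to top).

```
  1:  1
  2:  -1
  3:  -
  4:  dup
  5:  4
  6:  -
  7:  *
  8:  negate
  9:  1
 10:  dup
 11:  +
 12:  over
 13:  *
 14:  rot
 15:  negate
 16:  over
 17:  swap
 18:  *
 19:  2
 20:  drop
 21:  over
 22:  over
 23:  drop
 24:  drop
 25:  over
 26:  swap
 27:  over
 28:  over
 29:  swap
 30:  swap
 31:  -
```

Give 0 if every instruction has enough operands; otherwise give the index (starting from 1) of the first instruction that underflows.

1      -> [1]
-1     -> [1, -1]
-      -> [2]
dup    -> [2, 2]
4      -> [2, 2, 4]
-      -> [2, -2]
*      -> [-4]
negate -> [4]
1      -> [4, 1]
dup    -> [4, 1, 1]
+      -> [4, 2]
over   -> [4, 2, 4]
*      -> [4, 8]
rot  — needs 3 operands, stack has 2 → underflow

14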